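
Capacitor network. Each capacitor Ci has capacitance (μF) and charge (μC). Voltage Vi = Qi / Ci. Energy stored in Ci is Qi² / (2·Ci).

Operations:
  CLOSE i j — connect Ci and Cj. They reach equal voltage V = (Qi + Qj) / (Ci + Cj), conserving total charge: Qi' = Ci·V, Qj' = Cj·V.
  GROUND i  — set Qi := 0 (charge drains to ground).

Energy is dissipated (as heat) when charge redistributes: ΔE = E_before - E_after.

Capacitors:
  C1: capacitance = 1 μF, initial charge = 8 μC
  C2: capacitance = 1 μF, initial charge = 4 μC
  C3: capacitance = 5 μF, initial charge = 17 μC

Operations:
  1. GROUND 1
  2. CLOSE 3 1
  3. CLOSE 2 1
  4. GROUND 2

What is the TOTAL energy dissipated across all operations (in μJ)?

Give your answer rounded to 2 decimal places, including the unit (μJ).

Initial: C1(1μF, Q=8μC, V=8.00V), C2(1μF, Q=4μC, V=4.00V), C3(5μF, Q=17μC, V=3.40V)
Op 1: GROUND 1: Q1=0; energy lost=32.000
Op 2: CLOSE 3-1: Q_total=17.00, C_total=6.00, V=2.83; Q3=14.17, Q1=2.83; dissipated=4.817
Op 3: CLOSE 2-1: Q_total=6.83, C_total=2.00, V=3.42; Q2=3.42, Q1=3.42; dissipated=0.340
Op 4: GROUND 2: Q2=0; energy lost=5.837
Total dissipated: 42.994 μJ

Answer: 42.99 μJ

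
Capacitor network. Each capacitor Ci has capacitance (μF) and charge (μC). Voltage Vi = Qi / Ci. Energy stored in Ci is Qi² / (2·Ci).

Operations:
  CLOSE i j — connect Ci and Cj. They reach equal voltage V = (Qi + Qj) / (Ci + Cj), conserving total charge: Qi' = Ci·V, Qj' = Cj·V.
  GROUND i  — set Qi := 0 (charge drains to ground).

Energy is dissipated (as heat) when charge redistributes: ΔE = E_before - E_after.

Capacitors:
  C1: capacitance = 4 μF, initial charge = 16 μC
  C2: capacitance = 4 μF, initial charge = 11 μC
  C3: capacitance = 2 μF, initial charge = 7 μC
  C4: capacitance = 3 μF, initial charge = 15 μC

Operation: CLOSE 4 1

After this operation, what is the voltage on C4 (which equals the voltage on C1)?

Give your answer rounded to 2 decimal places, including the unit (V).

Answer: 4.43 V

Derivation:
Initial: C1(4μF, Q=16μC, V=4.00V), C2(4μF, Q=11μC, V=2.75V), C3(2μF, Q=7μC, V=3.50V), C4(3μF, Q=15μC, V=5.00V)
Op 1: CLOSE 4-1: Q_total=31.00, C_total=7.00, V=4.43; Q4=13.29, Q1=17.71; dissipated=0.857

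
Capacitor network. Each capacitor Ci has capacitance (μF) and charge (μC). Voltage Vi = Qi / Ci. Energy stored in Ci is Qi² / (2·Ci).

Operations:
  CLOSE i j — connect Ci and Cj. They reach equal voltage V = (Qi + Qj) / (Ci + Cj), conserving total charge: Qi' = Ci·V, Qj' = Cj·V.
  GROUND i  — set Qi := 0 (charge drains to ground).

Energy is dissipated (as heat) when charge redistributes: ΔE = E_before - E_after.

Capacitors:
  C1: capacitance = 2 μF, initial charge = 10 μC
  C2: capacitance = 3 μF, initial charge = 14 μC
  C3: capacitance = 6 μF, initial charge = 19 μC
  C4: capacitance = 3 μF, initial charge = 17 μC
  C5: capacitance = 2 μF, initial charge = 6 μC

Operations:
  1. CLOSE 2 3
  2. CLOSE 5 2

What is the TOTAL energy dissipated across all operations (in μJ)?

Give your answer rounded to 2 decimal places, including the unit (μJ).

Initial: C1(2μF, Q=10μC, V=5.00V), C2(3μF, Q=14μC, V=4.67V), C3(6μF, Q=19μC, V=3.17V), C4(3μF, Q=17μC, V=5.67V), C5(2μF, Q=6μC, V=3.00V)
Op 1: CLOSE 2-3: Q_total=33.00, C_total=9.00, V=3.67; Q2=11.00, Q3=22.00; dissipated=2.250
Op 2: CLOSE 5-2: Q_total=17.00, C_total=5.00, V=3.40; Q5=6.80, Q2=10.20; dissipated=0.267
Total dissipated: 2.517 μJ

Answer: 2.52 μJ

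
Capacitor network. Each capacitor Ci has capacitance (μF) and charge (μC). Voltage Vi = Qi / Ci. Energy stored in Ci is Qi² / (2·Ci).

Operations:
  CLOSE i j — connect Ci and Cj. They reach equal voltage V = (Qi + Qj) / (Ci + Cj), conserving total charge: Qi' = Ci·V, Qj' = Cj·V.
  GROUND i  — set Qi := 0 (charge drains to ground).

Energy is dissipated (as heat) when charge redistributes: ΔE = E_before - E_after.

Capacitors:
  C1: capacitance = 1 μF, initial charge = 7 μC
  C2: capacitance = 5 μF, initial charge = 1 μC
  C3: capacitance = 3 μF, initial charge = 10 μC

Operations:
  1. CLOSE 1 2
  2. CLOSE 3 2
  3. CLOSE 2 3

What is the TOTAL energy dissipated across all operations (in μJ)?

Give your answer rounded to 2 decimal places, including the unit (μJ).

Initial: C1(1μF, Q=7μC, V=7.00V), C2(5μF, Q=1μC, V=0.20V), C3(3μF, Q=10μC, V=3.33V)
Op 1: CLOSE 1-2: Q_total=8.00, C_total=6.00, V=1.33; Q1=1.33, Q2=6.67; dissipated=19.267
Op 2: CLOSE 3-2: Q_total=16.67, C_total=8.00, V=2.08; Q3=6.25, Q2=10.42; dissipated=3.750
Op 3: CLOSE 2-3: Q_total=16.67, C_total=8.00, V=2.08; Q2=10.42, Q3=6.25; dissipated=0.000
Total dissipated: 23.017 μJ

Answer: 23.02 μJ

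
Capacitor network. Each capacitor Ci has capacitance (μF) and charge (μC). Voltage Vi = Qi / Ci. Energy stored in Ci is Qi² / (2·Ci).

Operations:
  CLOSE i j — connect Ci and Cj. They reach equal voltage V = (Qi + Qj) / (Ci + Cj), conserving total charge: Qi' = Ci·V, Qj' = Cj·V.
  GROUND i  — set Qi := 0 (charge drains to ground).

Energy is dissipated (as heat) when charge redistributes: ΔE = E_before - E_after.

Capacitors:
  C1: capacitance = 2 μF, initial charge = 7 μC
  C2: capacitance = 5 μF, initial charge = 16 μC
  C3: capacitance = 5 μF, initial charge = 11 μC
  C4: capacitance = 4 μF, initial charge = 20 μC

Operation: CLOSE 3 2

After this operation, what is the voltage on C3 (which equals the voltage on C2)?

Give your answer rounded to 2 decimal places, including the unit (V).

Answer: 2.70 V

Derivation:
Initial: C1(2μF, Q=7μC, V=3.50V), C2(5μF, Q=16μC, V=3.20V), C3(5μF, Q=11μC, V=2.20V), C4(4μF, Q=20μC, V=5.00V)
Op 1: CLOSE 3-2: Q_total=27.00, C_total=10.00, V=2.70; Q3=13.50, Q2=13.50; dissipated=1.250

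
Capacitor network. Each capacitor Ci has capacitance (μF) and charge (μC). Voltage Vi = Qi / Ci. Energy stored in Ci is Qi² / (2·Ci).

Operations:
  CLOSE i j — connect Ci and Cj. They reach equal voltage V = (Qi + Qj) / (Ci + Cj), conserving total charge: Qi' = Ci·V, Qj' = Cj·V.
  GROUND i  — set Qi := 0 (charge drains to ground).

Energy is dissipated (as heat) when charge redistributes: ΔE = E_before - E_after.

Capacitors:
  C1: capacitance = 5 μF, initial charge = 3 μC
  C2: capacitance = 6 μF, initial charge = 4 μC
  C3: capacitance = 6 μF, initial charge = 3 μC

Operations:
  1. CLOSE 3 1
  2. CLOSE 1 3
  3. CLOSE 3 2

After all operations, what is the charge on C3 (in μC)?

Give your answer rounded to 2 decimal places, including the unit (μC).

Answer: 3.64 μC

Derivation:
Initial: C1(5μF, Q=3μC, V=0.60V), C2(6μF, Q=4μC, V=0.67V), C3(6μF, Q=3μC, V=0.50V)
Op 1: CLOSE 3-1: Q_total=6.00, C_total=11.00, V=0.55; Q3=3.27, Q1=2.73; dissipated=0.014
Op 2: CLOSE 1-3: Q_total=6.00, C_total=11.00, V=0.55; Q1=2.73, Q3=3.27; dissipated=0.000
Op 3: CLOSE 3-2: Q_total=7.27, C_total=12.00, V=0.61; Q3=3.64, Q2=3.64; dissipated=0.022
Final charges: Q1=2.73, Q2=3.64, Q3=3.64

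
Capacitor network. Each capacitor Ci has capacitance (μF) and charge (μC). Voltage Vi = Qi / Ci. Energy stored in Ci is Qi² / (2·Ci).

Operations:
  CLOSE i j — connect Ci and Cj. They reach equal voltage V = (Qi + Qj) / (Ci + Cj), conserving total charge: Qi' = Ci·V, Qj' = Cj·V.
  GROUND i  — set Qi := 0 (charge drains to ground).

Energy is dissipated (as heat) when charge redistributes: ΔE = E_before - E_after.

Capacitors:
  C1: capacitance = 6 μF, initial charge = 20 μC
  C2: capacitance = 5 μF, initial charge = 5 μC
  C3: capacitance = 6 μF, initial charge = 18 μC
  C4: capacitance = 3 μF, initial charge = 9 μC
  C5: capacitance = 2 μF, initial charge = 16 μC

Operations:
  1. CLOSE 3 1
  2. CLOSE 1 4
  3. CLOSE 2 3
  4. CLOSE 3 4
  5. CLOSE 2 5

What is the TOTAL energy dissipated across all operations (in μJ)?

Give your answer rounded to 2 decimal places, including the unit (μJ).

Answer: 31.64 μJ

Derivation:
Initial: C1(6μF, Q=20μC, V=3.33V), C2(5μF, Q=5μC, V=1.00V), C3(6μF, Q=18μC, V=3.00V), C4(3μF, Q=9μC, V=3.00V), C5(2μF, Q=16μC, V=8.00V)
Op 1: CLOSE 3-1: Q_total=38.00, C_total=12.00, V=3.17; Q3=19.00, Q1=19.00; dissipated=0.167
Op 2: CLOSE 1-4: Q_total=28.00, C_total=9.00, V=3.11; Q1=18.67, Q4=9.33; dissipated=0.028
Op 3: CLOSE 2-3: Q_total=24.00, C_total=11.00, V=2.18; Q2=10.91, Q3=13.09; dissipated=6.402
Op 4: CLOSE 3-4: Q_total=22.42, C_total=9.00, V=2.49; Q3=14.95, Q4=7.47; dissipated=0.864
Op 5: CLOSE 2-5: Q_total=26.91, C_total=7.00, V=3.84; Q2=19.22, Q5=7.69; dissipated=24.179
Total dissipated: 31.639 μJ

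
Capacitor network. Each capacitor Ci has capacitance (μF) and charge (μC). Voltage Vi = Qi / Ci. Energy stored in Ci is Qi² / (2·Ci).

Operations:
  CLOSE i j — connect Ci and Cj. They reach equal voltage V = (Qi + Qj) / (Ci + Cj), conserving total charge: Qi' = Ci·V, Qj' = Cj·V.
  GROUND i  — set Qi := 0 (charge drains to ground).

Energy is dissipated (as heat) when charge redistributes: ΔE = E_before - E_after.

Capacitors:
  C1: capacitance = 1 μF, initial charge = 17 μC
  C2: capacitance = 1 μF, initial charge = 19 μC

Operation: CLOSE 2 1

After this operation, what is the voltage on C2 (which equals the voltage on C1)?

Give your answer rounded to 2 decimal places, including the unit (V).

Initial: C1(1μF, Q=17μC, V=17.00V), C2(1μF, Q=19μC, V=19.00V)
Op 1: CLOSE 2-1: Q_total=36.00, C_total=2.00, V=18.00; Q2=18.00, Q1=18.00; dissipated=1.000

Answer: 18.00 V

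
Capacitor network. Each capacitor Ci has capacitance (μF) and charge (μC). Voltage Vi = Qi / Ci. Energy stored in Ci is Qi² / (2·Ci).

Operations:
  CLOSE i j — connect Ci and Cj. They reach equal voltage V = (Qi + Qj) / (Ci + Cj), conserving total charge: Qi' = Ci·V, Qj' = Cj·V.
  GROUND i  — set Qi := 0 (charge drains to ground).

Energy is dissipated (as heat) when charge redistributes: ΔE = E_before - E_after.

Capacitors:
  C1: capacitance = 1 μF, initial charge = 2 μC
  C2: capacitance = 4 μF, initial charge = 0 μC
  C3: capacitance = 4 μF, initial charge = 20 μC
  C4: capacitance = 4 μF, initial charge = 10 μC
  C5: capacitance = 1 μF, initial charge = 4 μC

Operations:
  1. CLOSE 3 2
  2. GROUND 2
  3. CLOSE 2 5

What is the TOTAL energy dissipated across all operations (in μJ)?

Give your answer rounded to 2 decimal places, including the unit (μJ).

Answer: 43.90 μJ

Derivation:
Initial: C1(1μF, Q=2μC, V=2.00V), C2(4μF, Q=0μC, V=0.00V), C3(4μF, Q=20μC, V=5.00V), C4(4μF, Q=10μC, V=2.50V), C5(1μF, Q=4μC, V=4.00V)
Op 1: CLOSE 3-2: Q_total=20.00, C_total=8.00, V=2.50; Q3=10.00, Q2=10.00; dissipated=25.000
Op 2: GROUND 2: Q2=0; energy lost=12.500
Op 3: CLOSE 2-5: Q_total=4.00, C_total=5.00, V=0.80; Q2=3.20, Q5=0.80; dissipated=6.400
Total dissipated: 43.900 μJ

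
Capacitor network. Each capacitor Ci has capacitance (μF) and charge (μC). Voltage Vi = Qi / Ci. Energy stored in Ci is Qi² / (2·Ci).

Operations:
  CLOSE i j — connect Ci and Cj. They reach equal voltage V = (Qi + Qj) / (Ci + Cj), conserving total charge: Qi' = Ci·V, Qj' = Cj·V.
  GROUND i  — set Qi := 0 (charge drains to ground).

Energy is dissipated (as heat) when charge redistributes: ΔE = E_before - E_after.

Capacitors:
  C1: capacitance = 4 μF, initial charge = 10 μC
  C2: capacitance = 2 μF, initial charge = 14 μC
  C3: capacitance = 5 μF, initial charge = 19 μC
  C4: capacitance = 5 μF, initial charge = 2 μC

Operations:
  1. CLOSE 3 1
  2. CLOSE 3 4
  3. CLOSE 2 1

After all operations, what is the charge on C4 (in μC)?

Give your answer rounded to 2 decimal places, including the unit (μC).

Answer: 9.06 μC

Derivation:
Initial: C1(4μF, Q=10μC, V=2.50V), C2(2μF, Q=14μC, V=7.00V), C3(5μF, Q=19μC, V=3.80V), C4(5μF, Q=2μC, V=0.40V)
Op 1: CLOSE 3-1: Q_total=29.00, C_total=9.00, V=3.22; Q3=16.11, Q1=12.89; dissipated=1.878
Op 2: CLOSE 3-4: Q_total=18.11, C_total=10.00, V=1.81; Q3=9.06, Q4=9.06; dissipated=9.956
Op 3: CLOSE 2-1: Q_total=26.89, C_total=6.00, V=4.48; Q2=8.96, Q1=17.93; dissipated=9.514
Final charges: Q1=17.93, Q2=8.96, Q3=9.06, Q4=9.06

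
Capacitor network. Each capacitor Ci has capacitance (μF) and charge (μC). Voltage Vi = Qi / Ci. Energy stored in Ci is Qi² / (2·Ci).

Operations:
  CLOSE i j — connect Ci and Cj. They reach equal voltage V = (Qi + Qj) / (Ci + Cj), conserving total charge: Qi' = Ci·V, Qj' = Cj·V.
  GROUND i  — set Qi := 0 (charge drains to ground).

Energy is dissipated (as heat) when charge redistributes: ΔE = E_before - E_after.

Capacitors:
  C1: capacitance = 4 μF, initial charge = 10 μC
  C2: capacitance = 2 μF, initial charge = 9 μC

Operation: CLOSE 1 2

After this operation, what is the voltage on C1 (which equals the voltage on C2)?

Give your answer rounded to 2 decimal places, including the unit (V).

Answer: 3.17 V

Derivation:
Initial: C1(4μF, Q=10μC, V=2.50V), C2(2μF, Q=9μC, V=4.50V)
Op 1: CLOSE 1-2: Q_total=19.00, C_total=6.00, V=3.17; Q1=12.67, Q2=6.33; dissipated=2.667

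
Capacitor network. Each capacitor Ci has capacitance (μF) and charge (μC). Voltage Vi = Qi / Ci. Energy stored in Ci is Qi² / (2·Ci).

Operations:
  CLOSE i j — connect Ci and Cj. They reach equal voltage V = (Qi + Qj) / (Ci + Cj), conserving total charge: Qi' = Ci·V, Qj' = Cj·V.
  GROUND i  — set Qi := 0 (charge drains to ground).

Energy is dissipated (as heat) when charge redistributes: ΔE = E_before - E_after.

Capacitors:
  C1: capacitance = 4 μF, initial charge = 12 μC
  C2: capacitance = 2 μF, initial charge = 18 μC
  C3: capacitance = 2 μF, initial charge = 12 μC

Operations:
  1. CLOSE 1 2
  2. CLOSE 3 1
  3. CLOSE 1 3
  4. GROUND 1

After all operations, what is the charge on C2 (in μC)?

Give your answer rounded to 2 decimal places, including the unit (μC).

Initial: C1(4μF, Q=12μC, V=3.00V), C2(2μF, Q=18μC, V=9.00V), C3(2μF, Q=12μC, V=6.00V)
Op 1: CLOSE 1-2: Q_total=30.00, C_total=6.00, V=5.00; Q1=20.00, Q2=10.00; dissipated=24.000
Op 2: CLOSE 3-1: Q_total=32.00, C_total=6.00, V=5.33; Q3=10.67, Q1=21.33; dissipated=0.667
Op 3: CLOSE 1-3: Q_total=32.00, C_total=6.00, V=5.33; Q1=21.33, Q3=10.67; dissipated=0.000
Op 4: GROUND 1: Q1=0; energy lost=56.889
Final charges: Q1=0.00, Q2=10.00, Q3=10.67

Answer: 10.00 μC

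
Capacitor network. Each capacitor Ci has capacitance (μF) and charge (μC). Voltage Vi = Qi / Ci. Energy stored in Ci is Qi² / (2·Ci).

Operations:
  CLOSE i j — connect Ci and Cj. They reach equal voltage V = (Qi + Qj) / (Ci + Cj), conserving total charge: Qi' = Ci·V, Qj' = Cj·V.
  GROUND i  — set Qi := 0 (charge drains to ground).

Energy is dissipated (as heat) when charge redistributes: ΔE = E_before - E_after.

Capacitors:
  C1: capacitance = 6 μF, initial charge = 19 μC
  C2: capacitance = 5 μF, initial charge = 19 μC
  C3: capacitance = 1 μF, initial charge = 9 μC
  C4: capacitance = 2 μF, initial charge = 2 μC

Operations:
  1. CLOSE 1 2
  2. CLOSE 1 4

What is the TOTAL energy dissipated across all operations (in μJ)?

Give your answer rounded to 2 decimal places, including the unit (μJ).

Answer: 5.07 μJ

Derivation:
Initial: C1(6μF, Q=19μC, V=3.17V), C2(5μF, Q=19μC, V=3.80V), C3(1μF, Q=9μC, V=9.00V), C4(2μF, Q=2μC, V=1.00V)
Op 1: CLOSE 1-2: Q_total=38.00, C_total=11.00, V=3.45; Q1=20.73, Q2=17.27; dissipated=0.547
Op 2: CLOSE 1-4: Q_total=22.73, C_total=8.00, V=2.84; Q1=17.05, Q4=5.68; dissipated=4.519
Total dissipated: 5.066 μJ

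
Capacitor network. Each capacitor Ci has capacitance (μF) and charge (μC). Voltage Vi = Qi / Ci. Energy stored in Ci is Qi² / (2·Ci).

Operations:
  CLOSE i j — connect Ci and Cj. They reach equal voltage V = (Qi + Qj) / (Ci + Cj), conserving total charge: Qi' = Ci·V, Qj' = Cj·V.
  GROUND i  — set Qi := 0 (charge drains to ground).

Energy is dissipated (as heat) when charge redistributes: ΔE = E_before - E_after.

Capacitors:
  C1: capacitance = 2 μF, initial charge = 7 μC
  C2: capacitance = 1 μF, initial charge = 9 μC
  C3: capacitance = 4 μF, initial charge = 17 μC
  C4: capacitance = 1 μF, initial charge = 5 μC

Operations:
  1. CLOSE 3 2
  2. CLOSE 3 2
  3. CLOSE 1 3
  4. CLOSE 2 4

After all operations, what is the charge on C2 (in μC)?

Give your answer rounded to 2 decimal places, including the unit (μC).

Initial: C1(2μF, Q=7μC, V=3.50V), C2(1μF, Q=9μC, V=9.00V), C3(4μF, Q=17μC, V=4.25V), C4(1μF, Q=5μC, V=5.00V)
Op 1: CLOSE 3-2: Q_total=26.00, C_total=5.00, V=5.20; Q3=20.80, Q2=5.20; dissipated=9.025
Op 2: CLOSE 3-2: Q_total=26.00, C_total=5.00, V=5.20; Q3=20.80, Q2=5.20; dissipated=0.000
Op 3: CLOSE 1-3: Q_total=27.80, C_total=6.00, V=4.63; Q1=9.27, Q3=18.53; dissipated=1.927
Op 4: CLOSE 2-4: Q_total=10.20, C_total=2.00, V=5.10; Q2=5.10, Q4=5.10; dissipated=0.010
Final charges: Q1=9.27, Q2=5.10, Q3=18.53, Q4=5.10

Answer: 5.10 μC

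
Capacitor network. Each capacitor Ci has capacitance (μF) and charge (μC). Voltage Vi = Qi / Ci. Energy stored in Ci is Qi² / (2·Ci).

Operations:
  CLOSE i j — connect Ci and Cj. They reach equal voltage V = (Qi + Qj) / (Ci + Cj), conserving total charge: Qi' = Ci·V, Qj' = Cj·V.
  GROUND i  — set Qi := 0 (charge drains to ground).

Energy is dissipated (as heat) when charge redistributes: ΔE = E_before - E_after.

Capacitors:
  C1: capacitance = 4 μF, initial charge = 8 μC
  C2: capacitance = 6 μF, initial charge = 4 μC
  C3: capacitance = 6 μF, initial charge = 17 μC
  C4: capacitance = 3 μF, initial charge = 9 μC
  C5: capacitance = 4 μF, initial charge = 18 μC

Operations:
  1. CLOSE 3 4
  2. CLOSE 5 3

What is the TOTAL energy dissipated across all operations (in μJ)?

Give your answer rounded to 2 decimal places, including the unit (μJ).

Initial: C1(4μF, Q=8μC, V=2.00V), C2(6μF, Q=4μC, V=0.67V), C3(6μF, Q=17μC, V=2.83V), C4(3μF, Q=9μC, V=3.00V), C5(4μF, Q=18μC, V=4.50V)
Op 1: CLOSE 3-4: Q_total=26.00, C_total=9.00, V=2.89; Q3=17.33, Q4=8.67; dissipated=0.028
Op 2: CLOSE 5-3: Q_total=35.33, C_total=10.00, V=3.53; Q5=14.13, Q3=21.20; dissipated=3.115
Total dissipated: 3.143 μJ

Answer: 3.14 μJ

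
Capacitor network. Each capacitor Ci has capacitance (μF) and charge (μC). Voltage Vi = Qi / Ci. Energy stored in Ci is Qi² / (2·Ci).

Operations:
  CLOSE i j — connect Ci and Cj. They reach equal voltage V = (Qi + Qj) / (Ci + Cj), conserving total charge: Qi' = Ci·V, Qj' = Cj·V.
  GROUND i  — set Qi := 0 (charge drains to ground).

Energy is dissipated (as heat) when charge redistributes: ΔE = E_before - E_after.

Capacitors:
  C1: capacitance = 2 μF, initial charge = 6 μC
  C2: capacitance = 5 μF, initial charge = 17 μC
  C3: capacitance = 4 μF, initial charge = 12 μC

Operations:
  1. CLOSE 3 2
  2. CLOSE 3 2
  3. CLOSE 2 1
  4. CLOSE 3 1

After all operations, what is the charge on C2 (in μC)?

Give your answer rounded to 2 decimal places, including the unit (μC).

Answer: 15.79 μC

Derivation:
Initial: C1(2μF, Q=6μC, V=3.00V), C2(5μF, Q=17μC, V=3.40V), C3(4μF, Q=12μC, V=3.00V)
Op 1: CLOSE 3-2: Q_total=29.00, C_total=9.00, V=3.22; Q3=12.89, Q2=16.11; dissipated=0.178
Op 2: CLOSE 3-2: Q_total=29.00, C_total=9.00, V=3.22; Q3=12.89, Q2=16.11; dissipated=0.000
Op 3: CLOSE 2-1: Q_total=22.11, C_total=7.00, V=3.16; Q2=15.79, Q1=6.32; dissipated=0.035
Op 4: CLOSE 3-1: Q_total=19.21, C_total=6.00, V=3.20; Q3=12.80, Q1=6.40; dissipated=0.003
Final charges: Q1=6.40, Q2=15.79, Q3=12.80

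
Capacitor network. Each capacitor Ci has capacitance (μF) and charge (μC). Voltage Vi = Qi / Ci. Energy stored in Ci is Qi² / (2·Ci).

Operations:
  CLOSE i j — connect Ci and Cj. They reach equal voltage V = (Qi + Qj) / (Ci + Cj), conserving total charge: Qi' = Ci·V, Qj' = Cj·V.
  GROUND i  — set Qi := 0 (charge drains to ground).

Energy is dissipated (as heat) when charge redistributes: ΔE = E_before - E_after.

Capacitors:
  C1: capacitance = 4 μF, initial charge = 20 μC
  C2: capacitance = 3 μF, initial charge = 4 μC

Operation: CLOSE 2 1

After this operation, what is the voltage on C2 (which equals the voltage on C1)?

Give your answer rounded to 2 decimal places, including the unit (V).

Answer: 3.43 V

Derivation:
Initial: C1(4μF, Q=20μC, V=5.00V), C2(3μF, Q=4μC, V=1.33V)
Op 1: CLOSE 2-1: Q_total=24.00, C_total=7.00, V=3.43; Q2=10.29, Q1=13.71; dissipated=11.524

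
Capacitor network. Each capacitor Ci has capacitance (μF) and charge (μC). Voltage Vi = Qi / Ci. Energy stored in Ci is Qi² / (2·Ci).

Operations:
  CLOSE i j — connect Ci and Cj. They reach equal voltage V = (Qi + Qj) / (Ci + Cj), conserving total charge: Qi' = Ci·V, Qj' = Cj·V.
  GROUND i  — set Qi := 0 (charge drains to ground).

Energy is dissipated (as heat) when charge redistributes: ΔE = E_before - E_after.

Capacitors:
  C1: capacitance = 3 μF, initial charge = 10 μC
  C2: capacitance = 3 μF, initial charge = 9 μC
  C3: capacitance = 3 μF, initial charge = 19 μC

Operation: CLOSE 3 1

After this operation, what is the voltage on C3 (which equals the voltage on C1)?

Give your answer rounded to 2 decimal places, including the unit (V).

Initial: C1(3μF, Q=10μC, V=3.33V), C2(3μF, Q=9μC, V=3.00V), C3(3μF, Q=19μC, V=6.33V)
Op 1: CLOSE 3-1: Q_total=29.00, C_total=6.00, V=4.83; Q3=14.50, Q1=14.50; dissipated=6.750

Answer: 4.83 V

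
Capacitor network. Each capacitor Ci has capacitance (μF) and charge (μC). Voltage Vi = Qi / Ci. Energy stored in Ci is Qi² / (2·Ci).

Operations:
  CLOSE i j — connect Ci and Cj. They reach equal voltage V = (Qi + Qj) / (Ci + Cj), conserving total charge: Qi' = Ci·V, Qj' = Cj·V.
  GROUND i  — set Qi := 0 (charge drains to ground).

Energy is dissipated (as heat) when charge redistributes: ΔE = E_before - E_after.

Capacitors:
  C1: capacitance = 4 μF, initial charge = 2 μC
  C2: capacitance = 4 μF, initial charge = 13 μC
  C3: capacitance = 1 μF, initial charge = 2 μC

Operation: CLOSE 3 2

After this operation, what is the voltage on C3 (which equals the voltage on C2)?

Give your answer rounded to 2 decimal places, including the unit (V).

Initial: C1(4μF, Q=2μC, V=0.50V), C2(4μF, Q=13μC, V=3.25V), C3(1μF, Q=2μC, V=2.00V)
Op 1: CLOSE 3-2: Q_total=15.00, C_total=5.00, V=3.00; Q3=3.00, Q2=12.00; dissipated=0.625

Answer: 3.00 V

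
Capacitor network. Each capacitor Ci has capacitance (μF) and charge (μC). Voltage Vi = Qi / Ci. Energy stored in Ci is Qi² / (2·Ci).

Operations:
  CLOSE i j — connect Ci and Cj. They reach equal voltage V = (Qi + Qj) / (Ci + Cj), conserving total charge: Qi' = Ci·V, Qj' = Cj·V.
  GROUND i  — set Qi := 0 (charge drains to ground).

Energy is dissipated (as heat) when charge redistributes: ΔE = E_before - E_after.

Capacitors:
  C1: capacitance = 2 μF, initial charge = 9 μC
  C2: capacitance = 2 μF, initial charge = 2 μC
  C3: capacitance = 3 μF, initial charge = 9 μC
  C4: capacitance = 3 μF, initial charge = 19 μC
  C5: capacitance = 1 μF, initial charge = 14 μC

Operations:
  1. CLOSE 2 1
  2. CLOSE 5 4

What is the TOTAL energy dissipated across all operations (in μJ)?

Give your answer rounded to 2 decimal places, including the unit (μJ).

Answer: 28.17 μJ

Derivation:
Initial: C1(2μF, Q=9μC, V=4.50V), C2(2μF, Q=2μC, V=1.00V), C3(3μF, Q=9μC, V=3.00V), C4(3μF, Q=19μC, V=6.33V), C5(1μF, Q=14μC, V=14.00V)
Op 1: CLOSE 2-1: Q_total=11.00, C_total=4.00, V=2.75; Q2=5.50, Q1=5.50; dissipated=6.125
Op 2: CLOSE 5-4: Q_total=33.00, C_total=4.00, V=8.25; Q5=8.25, Q4=24.75; dissipated=22.042
Total dissipated: 28.167 μJ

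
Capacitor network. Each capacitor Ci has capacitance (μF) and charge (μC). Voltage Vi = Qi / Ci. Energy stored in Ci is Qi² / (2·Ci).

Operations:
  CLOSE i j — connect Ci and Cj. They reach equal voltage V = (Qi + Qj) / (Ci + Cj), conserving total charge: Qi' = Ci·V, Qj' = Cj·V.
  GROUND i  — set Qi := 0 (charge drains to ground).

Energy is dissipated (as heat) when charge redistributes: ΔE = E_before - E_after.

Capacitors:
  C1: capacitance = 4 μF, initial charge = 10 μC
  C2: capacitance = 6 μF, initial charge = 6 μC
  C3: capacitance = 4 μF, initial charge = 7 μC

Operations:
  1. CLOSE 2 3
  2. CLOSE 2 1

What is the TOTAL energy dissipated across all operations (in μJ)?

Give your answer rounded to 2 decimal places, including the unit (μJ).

Answer: 2.40 μJ

Derivation:
Initial: C1(4μF, Q=10μC, V=2.50V), C2(6μF, Q=6μC, V=1.00V), C3(4μF, Q=7μC, V=1.75V)
Op 1: CLOSE 2-3: Q_total=13.00, C_total=10.00, V=1.30; Q2=7.80, Q3=5.20; dissipated=0.675
Op 2: CLOSE 2-1: Q_total=17.80, C_total=10.00, V=1.78; Q2=10.68, Q1=7.12; dissipated=1.728
Total dissipated: 2.403 μJ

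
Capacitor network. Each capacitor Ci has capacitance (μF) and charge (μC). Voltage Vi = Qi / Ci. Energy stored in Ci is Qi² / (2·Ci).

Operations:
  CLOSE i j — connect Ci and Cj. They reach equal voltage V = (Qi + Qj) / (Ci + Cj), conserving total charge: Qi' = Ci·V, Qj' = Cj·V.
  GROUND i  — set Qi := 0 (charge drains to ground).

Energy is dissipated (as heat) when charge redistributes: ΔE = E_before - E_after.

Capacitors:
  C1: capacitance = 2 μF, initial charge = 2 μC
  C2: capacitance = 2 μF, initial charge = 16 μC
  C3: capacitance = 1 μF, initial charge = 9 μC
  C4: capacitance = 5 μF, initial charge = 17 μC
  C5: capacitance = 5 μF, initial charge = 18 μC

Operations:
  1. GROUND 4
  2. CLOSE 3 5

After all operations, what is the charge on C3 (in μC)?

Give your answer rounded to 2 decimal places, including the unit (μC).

Answer: 4.50 μC

Derivation:
Initial: C1(2μF, Q=2μC, V=1.00V), C2(2μF, Q=16μC, V=8.00V), C3(1μF, Q=9μC, V=9.00V), C4(5μF, Q=17μC, V=3.40V), C5(5μF, Q=18μC, V=3.60V)
Op 1: GROUND 4: Q4=0; energy lost=28.900
Op 2: CLOSE 3-5: Q_total=27.00, C_total=6.00, V=4.50; Q3=4.50, Q5=22.50; dissipated=12.150
Final charges: Q1=2.00, Q2=16.00, Q3=4.50, Q4=0.00, Q5=22.50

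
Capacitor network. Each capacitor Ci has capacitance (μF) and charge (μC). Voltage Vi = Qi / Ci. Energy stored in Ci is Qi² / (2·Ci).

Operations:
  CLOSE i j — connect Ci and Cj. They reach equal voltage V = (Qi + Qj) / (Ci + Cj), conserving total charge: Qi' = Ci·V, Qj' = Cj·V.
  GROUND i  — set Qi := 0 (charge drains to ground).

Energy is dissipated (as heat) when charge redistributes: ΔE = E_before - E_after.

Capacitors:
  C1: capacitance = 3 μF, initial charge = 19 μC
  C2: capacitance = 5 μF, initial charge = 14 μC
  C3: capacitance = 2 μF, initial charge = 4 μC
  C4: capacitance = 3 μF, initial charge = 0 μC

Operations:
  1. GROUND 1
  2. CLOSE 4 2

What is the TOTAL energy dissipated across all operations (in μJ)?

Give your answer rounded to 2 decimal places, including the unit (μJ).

Answer: 67.52 μJ

Derivation:
Initial: C1(3μF, Q=19μC, V=6.33V), C2(5μF, Q=14μC, V=2.80V), C3(2μF, Q=4μC, V=2.00V), C4(3μF, Q=0μC, V=0.00V)
Op 1: GROUND 1: Q1=0; energy lost=60.167
Op 2: CLOSE 4-2: Q_total=14.00, C_total=8.00, V=1.75; Q4=5.25, Q2=8.75; dissipated=7.350
Total dissipated: 67.517 μJ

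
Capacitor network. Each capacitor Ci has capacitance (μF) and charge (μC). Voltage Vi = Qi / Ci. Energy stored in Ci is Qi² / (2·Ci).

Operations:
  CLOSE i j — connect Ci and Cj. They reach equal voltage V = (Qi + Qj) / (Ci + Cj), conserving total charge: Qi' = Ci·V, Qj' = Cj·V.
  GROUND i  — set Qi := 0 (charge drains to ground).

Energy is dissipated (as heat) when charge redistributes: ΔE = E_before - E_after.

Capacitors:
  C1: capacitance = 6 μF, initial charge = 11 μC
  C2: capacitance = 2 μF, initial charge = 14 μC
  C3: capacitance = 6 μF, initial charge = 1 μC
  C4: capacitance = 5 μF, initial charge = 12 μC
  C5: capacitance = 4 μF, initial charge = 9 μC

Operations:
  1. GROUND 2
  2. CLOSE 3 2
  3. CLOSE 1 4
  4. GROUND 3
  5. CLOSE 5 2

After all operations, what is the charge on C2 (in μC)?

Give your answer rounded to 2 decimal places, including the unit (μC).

Answer: 3.08 μC

Derivation:
Initial: C1(6μF, Q=11μC, V=1.83V), C2(2μF, Q=14μC, V=7.00V), C3(6μF, Q=1μC, V=0.17V), C4(5μF, Q=12μC, V=2.40V), C5(4μF, Q=9μC, V=2.25V)
Op 1: GROUND 2: Q2=0; energy lost=49.000
Op 2: CLOSE 3-2: Q_total=1.00, C_total=8.00, V=0.12; Q3=0.75, Q2=0.25; dissipated=0.021
Op 3: CLOSE 1-4: Q_total=23.00, C_total=11.00, V=2.09; Q1=12.55, Q4=10.45; dissipated=0.438
Op 4: GROUND 3: Q3=0; energy lost=0.047
Op 5: CLOSE 5-2: Q_total=9.25, C_total=6.00, V=1.54; Q5=6.17, Q2=3.08; dissipated=3.010
Final charges: Q1=12.55, Q2=3.08, Q3=0.00, Q4=10.45, Q5=6.17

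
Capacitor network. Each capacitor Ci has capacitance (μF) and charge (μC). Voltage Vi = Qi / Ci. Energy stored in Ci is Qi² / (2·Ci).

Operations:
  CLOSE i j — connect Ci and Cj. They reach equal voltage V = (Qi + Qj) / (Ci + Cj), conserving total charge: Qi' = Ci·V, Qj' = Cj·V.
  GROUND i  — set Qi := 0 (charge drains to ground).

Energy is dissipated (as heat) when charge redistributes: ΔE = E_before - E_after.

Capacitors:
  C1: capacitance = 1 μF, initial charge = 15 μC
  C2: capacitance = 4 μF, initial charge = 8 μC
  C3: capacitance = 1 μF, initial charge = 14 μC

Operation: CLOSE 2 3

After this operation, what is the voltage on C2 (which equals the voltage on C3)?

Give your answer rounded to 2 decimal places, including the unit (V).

Answer: 4.40 V

Derivation:
Initial: C1(1μF, Q=15μC, V=15.00V), C2(4μF, Q=8μC, V=2.00V), C3(1μF, Q=14μC, V=14.00V)
Op 1: CLOSE 2-3: Q_total=22.00, C_total=5.00, V=4.40; Q2=17.60, Q3=4.40; dissipated=57.600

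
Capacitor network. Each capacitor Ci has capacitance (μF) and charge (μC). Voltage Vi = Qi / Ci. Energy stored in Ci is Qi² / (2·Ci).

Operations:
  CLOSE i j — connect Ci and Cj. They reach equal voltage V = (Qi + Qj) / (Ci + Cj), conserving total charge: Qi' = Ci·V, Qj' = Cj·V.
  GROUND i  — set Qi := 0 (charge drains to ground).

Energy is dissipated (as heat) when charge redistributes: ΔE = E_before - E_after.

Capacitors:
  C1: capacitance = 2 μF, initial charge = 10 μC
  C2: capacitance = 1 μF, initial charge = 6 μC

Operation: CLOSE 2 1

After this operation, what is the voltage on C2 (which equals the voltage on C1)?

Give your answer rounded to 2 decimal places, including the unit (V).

Initial: C1(2μF, Q=10μC, V=5.00V), C2(1μF, Q=6μC, V=6.00V)
Op 1: CLOSE 2-1: Q_total=16.00, C_total=3.00, V=5.33; Q2=5.33, Q1=10.67; dissipated=0.333

Answer: 5.33 V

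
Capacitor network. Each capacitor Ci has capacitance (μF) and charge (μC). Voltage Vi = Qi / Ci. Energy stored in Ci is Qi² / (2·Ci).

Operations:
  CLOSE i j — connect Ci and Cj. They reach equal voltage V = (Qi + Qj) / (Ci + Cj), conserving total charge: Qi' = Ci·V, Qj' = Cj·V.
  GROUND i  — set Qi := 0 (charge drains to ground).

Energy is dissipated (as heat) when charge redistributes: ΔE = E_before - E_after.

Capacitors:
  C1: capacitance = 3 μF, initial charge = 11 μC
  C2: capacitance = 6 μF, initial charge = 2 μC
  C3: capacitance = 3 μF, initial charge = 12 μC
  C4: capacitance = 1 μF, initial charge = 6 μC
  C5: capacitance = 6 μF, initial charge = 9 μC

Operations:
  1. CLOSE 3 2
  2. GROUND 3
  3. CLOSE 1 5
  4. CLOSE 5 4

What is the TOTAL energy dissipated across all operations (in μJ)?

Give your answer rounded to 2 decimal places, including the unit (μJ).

Initial: C1(3μF, Q=11μC, V=3.67V), C2(6μF, Q=2μC, V=0.33V), C3(3μF, Q=12μC, V=4.00V), C4(1μF, Q=6μC, V=6.00V), C5(6μF, Q=9μC, V=1.50V)
Op 1: CLOSE 3-2: Q_total=14.00, C_total=9.00, V=1.56; Q3=4.67, Q2=9.33; dissipated=13.444
Op 2: GROUND 3: Q3=0; energy lost=3.630
Op 3: CLOSE 1-5: Q_total=20.00, C_total=9.00, V=2.22; Q1=6.67, Q5=13.33; dissipated=4.694
Op 4: CLOSE 5-4: Q_total=19.33, C_total=7.00, V=2.76; Q5=16.57, Q4=2.76; dissipated=6.116
Total dissipated: 27.885 μJ

Answer: 27.88 μJ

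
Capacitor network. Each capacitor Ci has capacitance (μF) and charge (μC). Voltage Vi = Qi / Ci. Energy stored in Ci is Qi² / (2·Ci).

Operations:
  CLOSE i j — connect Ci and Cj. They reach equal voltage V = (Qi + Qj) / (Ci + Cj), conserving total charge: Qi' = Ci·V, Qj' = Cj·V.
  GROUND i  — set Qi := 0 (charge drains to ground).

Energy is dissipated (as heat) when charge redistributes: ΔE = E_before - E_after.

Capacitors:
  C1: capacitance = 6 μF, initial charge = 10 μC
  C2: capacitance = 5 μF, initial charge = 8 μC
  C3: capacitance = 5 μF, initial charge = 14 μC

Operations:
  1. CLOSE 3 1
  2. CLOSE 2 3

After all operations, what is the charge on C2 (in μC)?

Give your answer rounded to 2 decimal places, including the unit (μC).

Initial: C1(6μF, Q=10μC, V=1.67V), C2(5μF, Q=8μC, V=1.60V), C3(5μF, Q=14μC, V=2.80V)
Op 1: CLOSE 3-1: Q_total=24.00, C_total=11.00, V=2.18; Q3=10.91, Q1=13.09; dissipated=1.752
Op 2: CLOSE 2-3: Q_total=18.91, C_total=10.00, V=1.89; Q2=9.45, Q3=9.45; dissipated=0.423
Final charges: Q1=13.09, Q2=9.45, Q3=9.45

Answer: 9.45 μC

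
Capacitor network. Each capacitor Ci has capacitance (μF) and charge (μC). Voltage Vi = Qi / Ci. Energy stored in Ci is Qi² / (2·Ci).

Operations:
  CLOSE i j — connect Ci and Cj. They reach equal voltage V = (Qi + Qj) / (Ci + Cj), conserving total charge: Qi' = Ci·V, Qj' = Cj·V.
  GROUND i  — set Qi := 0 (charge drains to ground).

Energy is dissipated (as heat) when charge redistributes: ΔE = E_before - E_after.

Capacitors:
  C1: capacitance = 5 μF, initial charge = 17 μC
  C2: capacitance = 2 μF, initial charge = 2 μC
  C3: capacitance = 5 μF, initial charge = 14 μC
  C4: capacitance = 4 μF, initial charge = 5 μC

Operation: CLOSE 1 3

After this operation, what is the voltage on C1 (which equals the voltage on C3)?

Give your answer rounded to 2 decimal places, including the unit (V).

Answer: 3.10 V

Derivation:
Initial: C1(5μF, Q=17μC, V=3.40V), C2(2μF, Q=2μC, V=1.00V), C3(5μF, Q=14μC, V=2.80V), C4(4μF, Q=5μC, V=1.25V)
Op 1: CLOSE 1-3: Q_total=31.00, C_total=10.00, V=3.10; Q1=15.50, Q3=15.50; dissipated=0.450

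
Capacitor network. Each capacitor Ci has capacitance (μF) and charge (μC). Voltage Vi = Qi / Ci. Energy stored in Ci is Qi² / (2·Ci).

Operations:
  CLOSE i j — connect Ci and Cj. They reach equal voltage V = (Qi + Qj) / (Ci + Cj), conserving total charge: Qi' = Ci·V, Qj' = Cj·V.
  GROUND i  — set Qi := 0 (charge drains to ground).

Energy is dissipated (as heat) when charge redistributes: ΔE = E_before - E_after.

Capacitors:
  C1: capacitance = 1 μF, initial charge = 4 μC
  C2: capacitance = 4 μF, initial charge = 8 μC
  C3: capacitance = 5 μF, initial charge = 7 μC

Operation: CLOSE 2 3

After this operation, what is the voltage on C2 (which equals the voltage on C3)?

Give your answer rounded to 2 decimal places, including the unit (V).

Answer: 1.67 V

Derivation:
Initial: C1(1μF, Q=4μC, V=4.00V), C2(4μF, Q=8μC, V=2.00V), C3(5μF, Q=7μC, V=1.40V)
Op 1: CLOSE 2-3: Q_total=15.00, C_total=9.00, V=1.67; Q2=6.67, Q3=8.33; dissipated=0.400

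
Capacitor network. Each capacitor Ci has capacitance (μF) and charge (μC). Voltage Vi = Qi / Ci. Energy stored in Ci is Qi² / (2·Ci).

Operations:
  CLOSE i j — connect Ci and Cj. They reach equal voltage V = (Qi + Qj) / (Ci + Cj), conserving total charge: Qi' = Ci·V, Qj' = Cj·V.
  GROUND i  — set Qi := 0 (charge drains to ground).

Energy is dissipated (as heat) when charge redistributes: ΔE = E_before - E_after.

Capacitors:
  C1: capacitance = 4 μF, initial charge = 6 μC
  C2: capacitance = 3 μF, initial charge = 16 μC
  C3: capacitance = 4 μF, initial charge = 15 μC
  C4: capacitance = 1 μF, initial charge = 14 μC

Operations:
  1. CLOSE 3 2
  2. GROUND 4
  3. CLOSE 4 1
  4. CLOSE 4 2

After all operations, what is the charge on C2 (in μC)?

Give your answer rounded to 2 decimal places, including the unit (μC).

Answer: 10.86 μC

Derivation:
Initial: C1(4μF, Q=6μC, V=1.50V), C2(3μF, Q=16μC, V=5.33V), C3(4μF, Q=15μC, V=3.75V), C4(1μF, Q=14μC, V=14.00V)
Op 1: CLOSE 3-2: Q_total=31.00, C_total=7.00, V=4.43; Q3=17.71, Q2=13.29; dissipated=2.149
Op 2: GROUND 4: Q4=0; energy lost=98.000
Op 3: CLOSE 4-1: Q_total=6.00, C_total=5.00, V=1.20; Q4=1.20, Q1=4.80; dissipated=0.900
Op 4: CLOSE 4-2: Q_total=14.49, C_total=4.00, V=3.62; Q4=3.62, Q2=10.86; dissipated=3.909
Final charges: Q1=4.80, Q2=10.86, Q3=17.71, Q4=3.62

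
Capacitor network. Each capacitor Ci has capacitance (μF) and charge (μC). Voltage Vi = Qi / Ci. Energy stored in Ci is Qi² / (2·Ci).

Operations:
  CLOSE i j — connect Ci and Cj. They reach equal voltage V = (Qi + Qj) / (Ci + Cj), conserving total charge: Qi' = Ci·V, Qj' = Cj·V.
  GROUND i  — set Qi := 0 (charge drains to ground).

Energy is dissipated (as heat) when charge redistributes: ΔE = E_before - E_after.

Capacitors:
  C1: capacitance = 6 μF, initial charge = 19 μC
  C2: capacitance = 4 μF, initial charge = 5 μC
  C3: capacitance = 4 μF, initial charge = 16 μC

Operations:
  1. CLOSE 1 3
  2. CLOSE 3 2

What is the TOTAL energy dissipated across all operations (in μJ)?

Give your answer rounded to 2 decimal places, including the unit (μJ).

Initial: C1(6μF, Q=19μC, V=3.17V), C2(4μF, Q=5μC, V=1.25V), C3(4μF, Q=16μC, V=4.00V)
Op 1: CLOSE 1-3: Q_total=35.00, C_total=10.00, V=3.50; Q1=21.00, Q3=14.00; dissipated=0.833
Op 2: CLOSE 3-2: Q_total=19.00, C_total=8.00, V=2.38; Q3=9.50, Q2=9.50; dissipated=5.062
Total dissipated: 5.896 μJ

Answer: 5.90 μJ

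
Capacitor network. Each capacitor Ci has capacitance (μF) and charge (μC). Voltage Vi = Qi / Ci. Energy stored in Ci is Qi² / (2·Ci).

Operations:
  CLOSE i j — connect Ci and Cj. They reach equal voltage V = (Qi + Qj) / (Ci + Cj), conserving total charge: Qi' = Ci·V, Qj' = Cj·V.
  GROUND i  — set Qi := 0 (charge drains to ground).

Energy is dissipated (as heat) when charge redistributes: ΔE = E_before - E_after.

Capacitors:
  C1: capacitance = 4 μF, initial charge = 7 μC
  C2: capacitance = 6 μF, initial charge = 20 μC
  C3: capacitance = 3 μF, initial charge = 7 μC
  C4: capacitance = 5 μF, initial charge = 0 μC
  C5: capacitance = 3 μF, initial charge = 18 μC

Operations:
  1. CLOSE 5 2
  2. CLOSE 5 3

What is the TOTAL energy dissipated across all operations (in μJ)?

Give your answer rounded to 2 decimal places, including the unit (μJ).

Answer: 9.79 μJ

Derivation:
Initial: C1(4μF, Q=7μC, V=1.75V), C2(6μF, Q=20μC, V=3.33V), C3(3μF, Q=7μC, V=2.33V), C4(5μF, Q=0μC, V=0.00V), C5(3μF, Q=18μC, V=6.00V)
Op 1: CLOSE 5-2: Q_total=38.00, C_total=9.00, V=4.22; Q5=12.67, Q2=25.33; dissipated=7.111
Op 2: CLOSE 5-3: Q_total=19.67, C_total=6.00, V=3.28; Q5=9.83, Q3=9.83; dissipated=2.676
Total dissipated: 9.787 μJ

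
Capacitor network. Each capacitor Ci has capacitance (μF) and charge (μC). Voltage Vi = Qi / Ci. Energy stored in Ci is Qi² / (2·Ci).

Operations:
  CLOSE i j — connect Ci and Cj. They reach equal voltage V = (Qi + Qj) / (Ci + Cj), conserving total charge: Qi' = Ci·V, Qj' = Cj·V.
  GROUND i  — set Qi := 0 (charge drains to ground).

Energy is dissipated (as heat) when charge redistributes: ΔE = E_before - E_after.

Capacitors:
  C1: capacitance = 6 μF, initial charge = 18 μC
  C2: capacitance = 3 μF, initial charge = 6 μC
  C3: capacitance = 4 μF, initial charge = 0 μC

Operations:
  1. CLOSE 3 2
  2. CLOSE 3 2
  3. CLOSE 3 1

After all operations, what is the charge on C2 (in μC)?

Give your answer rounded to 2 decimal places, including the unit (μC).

Initial: C1(6μF, Q=18μC, V=3.00V), C2(3μF, Q=6μC, V=2.00V), C3(4μF, Q=0μC, V=0.00V)
Op 1: CLOSE 3-2: Q_total=6.00, C_total=7.00, V=0.86; Q3=3.43, Q2=2.57; dissipated=3.429
Op 2: CLOSE 3-2: Q_total=6.00, C_total=7.00, V=0.86; Q3=3.43, Q2=2.57; dissipated=0.000
Op 3: CLOSE 3-1: Q_total=21.43, C_total=10.00, V=2.14; Q3=8.57, Q1=12.86; dissipated=5.510
Final charges: Q1=12.86, Q2=2.57, Q3=8.57

Answer: 2.57 μC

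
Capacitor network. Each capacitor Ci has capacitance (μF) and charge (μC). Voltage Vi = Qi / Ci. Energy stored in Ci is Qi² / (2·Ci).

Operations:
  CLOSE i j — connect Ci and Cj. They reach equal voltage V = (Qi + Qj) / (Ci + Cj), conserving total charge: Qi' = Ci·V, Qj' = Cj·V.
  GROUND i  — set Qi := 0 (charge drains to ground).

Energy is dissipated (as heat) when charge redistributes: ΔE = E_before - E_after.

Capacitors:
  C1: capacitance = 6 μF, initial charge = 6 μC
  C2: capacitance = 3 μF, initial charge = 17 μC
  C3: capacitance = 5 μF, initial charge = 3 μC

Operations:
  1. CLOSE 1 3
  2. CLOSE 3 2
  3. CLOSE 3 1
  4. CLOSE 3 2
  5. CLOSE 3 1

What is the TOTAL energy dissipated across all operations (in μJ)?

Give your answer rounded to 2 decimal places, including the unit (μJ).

Answer: 27.88 μJ

Derivation:
Initial: C1(6μF, Q=6μC, V=1.00V), C2(3μF, Q=17μC, V=5.67V), C3(5μF, Q=3μC, V=0.60V)
Op 1: CLOSE 1-3: Q_total=9.00, C_total=11.00, V=0.82; Q1=4.91, Q3=4.09; dissipated=0.218
Op 2: CLOSE 3-2: Q_total=21.09, C_total=8.00, V=2.64; Q3=13.18, Q2=7.91; dissipated=22.039
Op 3: CLOSE 3-1: Q_total=18.09, C_total=11.00, V=1.64; Q3=8.22, Q1=9.87; dissipated=4.508
Op 4: CLOSE 3-2: Q_total=16.13, C_total=8.00, V=2.02; Q3=10.08, Q2=6.05; dissipated=0.922
Op 5: CLOSE 3-1: Q_total=19.95, C_total=11.00, V=1.81; Q3=9.07, Q1=10.88; dissipated=0.189
Total dissipated: 27.875 μJ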